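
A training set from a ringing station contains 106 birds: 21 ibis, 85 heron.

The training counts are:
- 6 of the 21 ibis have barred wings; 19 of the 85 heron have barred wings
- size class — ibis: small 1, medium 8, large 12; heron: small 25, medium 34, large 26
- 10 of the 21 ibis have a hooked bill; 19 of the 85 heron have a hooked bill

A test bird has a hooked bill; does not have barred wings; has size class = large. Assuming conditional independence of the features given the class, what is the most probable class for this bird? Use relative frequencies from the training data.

heron

ibis: (21/106) × (15/21) × (12/21) × (10/21) ≈ 0.038506
heron: (85/106) × (66/85) × (26/85) × (19/85) ≈ 0.0425723
Highest score → heron.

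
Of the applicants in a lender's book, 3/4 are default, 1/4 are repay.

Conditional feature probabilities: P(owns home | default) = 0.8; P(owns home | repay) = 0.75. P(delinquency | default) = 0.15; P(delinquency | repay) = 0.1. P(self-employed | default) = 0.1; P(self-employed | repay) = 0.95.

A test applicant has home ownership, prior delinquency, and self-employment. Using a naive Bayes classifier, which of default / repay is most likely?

repay

default: 0.75 × 0.8 × 0.15 × 0.1 = 0.009
repay: 0.25 × 0.75 × 0.1 × 0.95 = 0.0178125
Highest score → repay.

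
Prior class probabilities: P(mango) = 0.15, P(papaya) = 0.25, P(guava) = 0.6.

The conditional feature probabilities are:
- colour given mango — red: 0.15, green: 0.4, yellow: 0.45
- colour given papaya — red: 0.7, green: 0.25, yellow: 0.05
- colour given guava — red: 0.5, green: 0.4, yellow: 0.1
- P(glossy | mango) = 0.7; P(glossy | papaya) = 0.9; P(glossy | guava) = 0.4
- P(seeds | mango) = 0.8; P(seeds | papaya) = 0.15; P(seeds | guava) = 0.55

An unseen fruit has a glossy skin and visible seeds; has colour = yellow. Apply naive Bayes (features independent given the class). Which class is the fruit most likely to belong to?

mango: 0.15 × 0.45 × 0.7 × 0.8 = 0.0378
papaya: 0.25 × 0.05 × 0.9 × 0.15 = 0.0016875
guava: 0.6 × 0.1 × 0.4 × 0.55 = 0.0132
Highest score → mango.

mango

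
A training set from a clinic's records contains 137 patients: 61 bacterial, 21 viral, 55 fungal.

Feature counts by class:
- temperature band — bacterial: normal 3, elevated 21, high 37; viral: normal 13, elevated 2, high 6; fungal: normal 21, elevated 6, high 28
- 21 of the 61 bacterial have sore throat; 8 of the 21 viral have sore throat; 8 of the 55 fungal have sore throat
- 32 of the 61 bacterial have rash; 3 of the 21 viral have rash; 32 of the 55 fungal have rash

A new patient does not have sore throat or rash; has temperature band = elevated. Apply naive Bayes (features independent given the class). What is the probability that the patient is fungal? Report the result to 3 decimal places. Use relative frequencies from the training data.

bacterial: (61/137) × (21/61) × (40/61) × (29/61) ≈ 0.0477856
viral: (21/137) × (2/21) × (13/21) × (18/21) ≈ 0.00774616
fungal: (55/137) × (6/55) × (47/55) × (23/55) ≈ 0.0156506
P(fungal | x) = 0.0156506 / 0.07118236 ≈ 0.220

0.220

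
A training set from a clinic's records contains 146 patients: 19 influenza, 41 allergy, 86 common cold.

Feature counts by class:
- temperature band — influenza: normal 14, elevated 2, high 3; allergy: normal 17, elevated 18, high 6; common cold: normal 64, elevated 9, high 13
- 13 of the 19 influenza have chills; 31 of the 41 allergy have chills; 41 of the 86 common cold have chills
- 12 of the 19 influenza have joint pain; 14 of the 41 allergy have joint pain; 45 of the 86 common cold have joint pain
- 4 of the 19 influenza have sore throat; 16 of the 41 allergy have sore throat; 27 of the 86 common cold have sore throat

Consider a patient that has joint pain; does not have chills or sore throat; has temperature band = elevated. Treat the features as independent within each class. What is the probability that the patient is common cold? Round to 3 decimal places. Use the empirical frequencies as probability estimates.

0.579

influenza: (19/146) × (2/19) × (6/19) × (12/19) × (15/19) ≈ 0.00215695
allergy: (41/146) × (18/41) × (10/41) × (14/41) × (25/41) ≈ 0.00626089
common cold: (86/146) × (9/86) × (45/86) × (45/86) × (59/86) ≈ 0.011579
P(common cold | x) = 0.011579 / 0.01999684 ≈ 0.579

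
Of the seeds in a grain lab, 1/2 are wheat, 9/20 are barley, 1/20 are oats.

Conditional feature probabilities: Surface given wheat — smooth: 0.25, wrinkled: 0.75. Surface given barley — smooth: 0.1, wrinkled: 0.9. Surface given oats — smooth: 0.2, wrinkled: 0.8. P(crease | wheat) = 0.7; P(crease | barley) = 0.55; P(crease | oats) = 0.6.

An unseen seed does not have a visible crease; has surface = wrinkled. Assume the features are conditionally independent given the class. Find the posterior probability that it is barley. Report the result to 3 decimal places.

0.586

wheat: 0.5 × 0.75 × (1−0.7) = 0.1125
barley: 0.45 × 0.9 × (1−0.55) = 0.18225
oats: 0.05 × 0.8 × (1−0.6) = 0.016
P(barley | x) = 0.18225 / 0.31075 ≈ 0.586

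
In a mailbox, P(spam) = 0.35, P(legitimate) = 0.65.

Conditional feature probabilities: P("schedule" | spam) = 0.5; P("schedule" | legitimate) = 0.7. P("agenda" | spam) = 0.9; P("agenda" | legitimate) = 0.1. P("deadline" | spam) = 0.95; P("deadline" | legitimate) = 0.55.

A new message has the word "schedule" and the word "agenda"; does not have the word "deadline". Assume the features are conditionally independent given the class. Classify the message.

legitimate

spam: 0.35 × 0.5 × 0.9 × (1−0.95) = 0.007875
legitimate: 0.65 × 0.7 × 0.1 × (1−0.55) = 0.020475
Highest score → legitimate.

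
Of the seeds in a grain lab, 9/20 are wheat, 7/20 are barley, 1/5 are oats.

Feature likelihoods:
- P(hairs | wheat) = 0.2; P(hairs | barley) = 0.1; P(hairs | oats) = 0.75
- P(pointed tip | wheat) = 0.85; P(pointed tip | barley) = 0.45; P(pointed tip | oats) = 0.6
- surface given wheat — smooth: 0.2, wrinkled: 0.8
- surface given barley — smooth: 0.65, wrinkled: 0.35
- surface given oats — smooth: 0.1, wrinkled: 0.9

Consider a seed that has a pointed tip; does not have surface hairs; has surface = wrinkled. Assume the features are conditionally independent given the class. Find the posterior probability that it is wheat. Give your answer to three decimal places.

wheat: 0.45 × (1−0.2) × 0.85 × 0.8 = 0.2448
barley: 0.35 × (1−0.1) × 0.45 × 0.35 = 0.0496125
oats: 0.2 × (1−0.75) × 0.6 × 0.9 = 0.027
P(wheat | x) = 0.2448 / 0.3214125 ≈ 0.762

0.762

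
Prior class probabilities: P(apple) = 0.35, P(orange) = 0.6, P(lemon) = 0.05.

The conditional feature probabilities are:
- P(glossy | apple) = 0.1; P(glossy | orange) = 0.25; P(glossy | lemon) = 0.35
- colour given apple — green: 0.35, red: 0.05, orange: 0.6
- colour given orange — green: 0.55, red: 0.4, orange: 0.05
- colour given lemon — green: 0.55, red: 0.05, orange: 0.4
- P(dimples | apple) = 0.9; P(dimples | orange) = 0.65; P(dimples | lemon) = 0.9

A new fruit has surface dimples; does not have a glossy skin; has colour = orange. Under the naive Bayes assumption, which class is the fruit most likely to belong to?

apple

apple: 0.35 × (1−0.1) × 0.6 × 0.9 = 0.1701
orange: 0.6 × (1−0.25) × 0.05 × 0.65 = 0.014625
lemon: 0.05 × (1−0.35) × 0.4 × 0.9 = 0.0117
Highest score → apple.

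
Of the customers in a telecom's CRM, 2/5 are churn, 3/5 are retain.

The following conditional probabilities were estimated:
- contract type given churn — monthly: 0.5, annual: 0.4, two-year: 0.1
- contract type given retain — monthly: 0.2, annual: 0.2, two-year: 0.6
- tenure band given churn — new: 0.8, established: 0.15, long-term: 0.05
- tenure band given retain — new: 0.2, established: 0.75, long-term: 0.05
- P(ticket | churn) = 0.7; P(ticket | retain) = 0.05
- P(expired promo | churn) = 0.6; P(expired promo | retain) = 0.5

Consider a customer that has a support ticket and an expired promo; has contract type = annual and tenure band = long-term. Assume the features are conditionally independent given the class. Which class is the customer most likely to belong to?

churn

churn: 0.4 × 0.4 × 0.05 × 0.7 × 0.6 = 0.00336
retain: 0.6 × 0.2 × 0.05 × 0.05 × 0.5 = 0.00015
Highest score → churn.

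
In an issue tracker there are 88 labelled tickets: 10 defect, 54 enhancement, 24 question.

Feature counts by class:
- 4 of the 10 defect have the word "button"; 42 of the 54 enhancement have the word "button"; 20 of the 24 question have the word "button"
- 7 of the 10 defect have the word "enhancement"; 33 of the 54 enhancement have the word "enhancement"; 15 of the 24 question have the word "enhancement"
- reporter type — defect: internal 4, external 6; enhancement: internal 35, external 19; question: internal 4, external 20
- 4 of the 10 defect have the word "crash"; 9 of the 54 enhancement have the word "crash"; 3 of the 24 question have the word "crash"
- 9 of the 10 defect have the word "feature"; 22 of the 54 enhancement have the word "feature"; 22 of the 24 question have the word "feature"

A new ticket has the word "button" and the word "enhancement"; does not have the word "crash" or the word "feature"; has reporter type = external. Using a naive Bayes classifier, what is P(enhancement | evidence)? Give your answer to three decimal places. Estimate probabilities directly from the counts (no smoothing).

defect: (10/88) × (4/10) × (7/10) × (6/10) × (6/10) × (1/10) ≈ 0.00114545
enhancement: (54/88) × (42/54) × (33/54) × (19/54) × (45/54) × (32/54) ≈ 0.0506783
question: (24/88) × (20/24) × (15/24) × (20/24) × (21/24) × (2/24) ≈ 0.00863123
P(enhancement | x) = 0.0506783 / 0.06045498 ≈ 0.838

0.838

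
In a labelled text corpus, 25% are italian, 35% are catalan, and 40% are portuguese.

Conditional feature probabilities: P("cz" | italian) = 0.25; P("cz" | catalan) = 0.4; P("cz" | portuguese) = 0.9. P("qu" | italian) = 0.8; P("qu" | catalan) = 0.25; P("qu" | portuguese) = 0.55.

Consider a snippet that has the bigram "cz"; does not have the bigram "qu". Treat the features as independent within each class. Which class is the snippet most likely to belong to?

portuguese

italian: 0.25 × 0.25 × (1−0.8) = 0.0125
catalan: 0.35 × 0.4 × (1−0.25) = 0.105
portuguese: 0.4 × 0.9 × (1−0.55) = 0.162
Highest score → portuguese.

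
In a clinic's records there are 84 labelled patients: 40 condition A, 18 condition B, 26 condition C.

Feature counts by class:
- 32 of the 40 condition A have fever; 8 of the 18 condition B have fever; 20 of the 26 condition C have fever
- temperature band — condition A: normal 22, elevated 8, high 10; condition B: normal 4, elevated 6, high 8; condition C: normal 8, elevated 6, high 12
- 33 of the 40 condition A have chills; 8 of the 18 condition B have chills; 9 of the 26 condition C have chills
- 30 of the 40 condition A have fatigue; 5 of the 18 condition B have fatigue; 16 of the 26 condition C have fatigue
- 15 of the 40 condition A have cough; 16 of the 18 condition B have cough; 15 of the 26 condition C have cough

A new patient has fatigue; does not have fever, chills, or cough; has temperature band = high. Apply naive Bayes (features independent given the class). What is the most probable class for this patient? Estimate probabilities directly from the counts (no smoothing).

condition C

condition A: (40/84) × (8/40) × (10/40) × (7/40) × (30/40) × (25/40) = 0.001953125
condition B: (18/84) × (10/18) × (8/18) × (10/18) × (5/18) × (2/18) ≈ 0.000907237
condition C: (26/84) × (6/26) × (12/26) × (17/26) × (16/26) × (11/26) ≈ 0.00561205
Highest score → condition C.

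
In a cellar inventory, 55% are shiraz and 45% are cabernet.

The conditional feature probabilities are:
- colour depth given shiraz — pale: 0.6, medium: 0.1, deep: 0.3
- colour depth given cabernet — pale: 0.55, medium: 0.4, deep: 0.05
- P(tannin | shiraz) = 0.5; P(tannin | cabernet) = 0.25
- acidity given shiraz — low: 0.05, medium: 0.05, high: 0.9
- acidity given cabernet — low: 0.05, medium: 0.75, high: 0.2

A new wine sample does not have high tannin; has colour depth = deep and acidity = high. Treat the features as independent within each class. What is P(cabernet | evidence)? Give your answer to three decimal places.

0.043

shiraz: 0.55 × 0.3 × (1−0.5) × 0.9 = 0.07425
cabernet: 0.45 × 0.05 × (1−0.25) × 0.2 = 0.003375
P(cabernet | x) = 0.003375 / 0.077625 ≈ 0.043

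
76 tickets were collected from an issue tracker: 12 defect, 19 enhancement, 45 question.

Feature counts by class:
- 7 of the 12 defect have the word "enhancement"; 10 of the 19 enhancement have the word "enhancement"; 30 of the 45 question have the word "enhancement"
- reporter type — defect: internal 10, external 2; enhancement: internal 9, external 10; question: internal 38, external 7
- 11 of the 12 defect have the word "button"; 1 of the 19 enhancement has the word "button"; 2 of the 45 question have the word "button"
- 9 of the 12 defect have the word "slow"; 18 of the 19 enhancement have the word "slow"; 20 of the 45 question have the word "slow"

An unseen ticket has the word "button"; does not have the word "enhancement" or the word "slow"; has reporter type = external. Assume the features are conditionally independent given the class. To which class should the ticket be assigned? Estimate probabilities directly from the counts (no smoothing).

defect: (12/76) × (5/12) × (2/12) × (11/12) × (3/12) ≈ 0.00251279
enhancement: (19/76) × (9/19) × (10/19) × (1/19) × (1/19) ≈ 0.000172651
question: (45/76) × (15/45) × (7/45) × (2/45) × (25/45) ≈ 0.000758068
Highest score → defect.

defect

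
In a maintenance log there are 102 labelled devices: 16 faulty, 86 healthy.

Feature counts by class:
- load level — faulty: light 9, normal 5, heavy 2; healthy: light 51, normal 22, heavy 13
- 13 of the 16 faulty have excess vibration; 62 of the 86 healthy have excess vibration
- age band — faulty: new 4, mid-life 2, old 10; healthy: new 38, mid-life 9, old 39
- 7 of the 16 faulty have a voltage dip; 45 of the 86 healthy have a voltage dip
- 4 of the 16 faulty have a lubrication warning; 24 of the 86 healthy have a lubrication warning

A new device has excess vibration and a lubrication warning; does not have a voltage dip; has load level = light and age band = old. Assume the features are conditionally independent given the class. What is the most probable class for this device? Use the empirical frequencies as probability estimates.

healthy

faulty: (16/102) × (9/16) × (13/16) × (10/16) × (9/16) × (4/16) ≈ 0.00630098
healthy: (86/102) × (51/86) × (62/86) × (39/86) × (41/86) × (24/86) ≈ 0.0217484
Highest score → healthy.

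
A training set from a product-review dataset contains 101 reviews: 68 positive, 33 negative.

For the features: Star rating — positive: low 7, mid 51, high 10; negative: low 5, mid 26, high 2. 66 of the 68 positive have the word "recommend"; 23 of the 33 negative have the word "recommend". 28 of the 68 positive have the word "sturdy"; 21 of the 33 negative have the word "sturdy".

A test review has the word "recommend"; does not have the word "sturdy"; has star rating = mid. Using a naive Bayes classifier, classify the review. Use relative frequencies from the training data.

positive

positive: (68/101) × (51/68) × (66/68) × (40/68) ≈ 0.288294
negative: (33/101) × (26/33) × (23/33) × (12/33) ≈ 0.0652429
Highest score → positive.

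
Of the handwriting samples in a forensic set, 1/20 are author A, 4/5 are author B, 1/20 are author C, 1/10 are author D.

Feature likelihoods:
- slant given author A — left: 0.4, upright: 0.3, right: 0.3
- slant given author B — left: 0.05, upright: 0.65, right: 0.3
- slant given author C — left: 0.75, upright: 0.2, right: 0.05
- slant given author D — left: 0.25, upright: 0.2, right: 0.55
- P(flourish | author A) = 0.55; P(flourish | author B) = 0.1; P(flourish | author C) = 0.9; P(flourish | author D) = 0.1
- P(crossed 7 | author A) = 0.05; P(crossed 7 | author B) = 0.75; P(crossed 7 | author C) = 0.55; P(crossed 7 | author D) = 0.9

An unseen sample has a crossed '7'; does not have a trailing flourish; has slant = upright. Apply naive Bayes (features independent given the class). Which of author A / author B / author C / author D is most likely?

author B

author A: 0.05 × 0.3 × (1−0.55) × 0.05 = 0.0003375
author B: 0.8 × 0.65 × (1−0.1) × 0.75 = 0.351
author C: 0.05 × 0.2 × (1−0.9) × 0.55 = 0.00055
author D: 0.1 × 0.2 × (1−0.1) × 0.9 = 0.0162
Highest score → author B.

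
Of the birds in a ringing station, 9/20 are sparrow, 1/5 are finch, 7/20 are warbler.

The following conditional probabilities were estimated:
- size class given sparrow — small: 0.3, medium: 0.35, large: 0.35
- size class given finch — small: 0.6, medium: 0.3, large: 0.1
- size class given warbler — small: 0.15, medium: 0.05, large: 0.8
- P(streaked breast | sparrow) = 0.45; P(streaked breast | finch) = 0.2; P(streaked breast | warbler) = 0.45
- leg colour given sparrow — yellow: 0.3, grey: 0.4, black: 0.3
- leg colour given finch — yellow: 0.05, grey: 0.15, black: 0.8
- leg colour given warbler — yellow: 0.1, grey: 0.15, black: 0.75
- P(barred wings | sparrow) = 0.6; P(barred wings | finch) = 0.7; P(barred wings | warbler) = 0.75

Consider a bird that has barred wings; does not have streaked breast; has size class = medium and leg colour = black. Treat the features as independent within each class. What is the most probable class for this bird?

sparrow: 0.45 × 0.35 × (1−0.45) × 0.3 × 0.6 = 0.0155925
finch: 0.2 × 0.3 × (1−0.2) × 0.8 × 0.7 = 0.02688
warbler: 0.35 × 0.05 × (1−0.45) × 0.75 × 0.75 = 0.0054140625
Highest score → finch.

finch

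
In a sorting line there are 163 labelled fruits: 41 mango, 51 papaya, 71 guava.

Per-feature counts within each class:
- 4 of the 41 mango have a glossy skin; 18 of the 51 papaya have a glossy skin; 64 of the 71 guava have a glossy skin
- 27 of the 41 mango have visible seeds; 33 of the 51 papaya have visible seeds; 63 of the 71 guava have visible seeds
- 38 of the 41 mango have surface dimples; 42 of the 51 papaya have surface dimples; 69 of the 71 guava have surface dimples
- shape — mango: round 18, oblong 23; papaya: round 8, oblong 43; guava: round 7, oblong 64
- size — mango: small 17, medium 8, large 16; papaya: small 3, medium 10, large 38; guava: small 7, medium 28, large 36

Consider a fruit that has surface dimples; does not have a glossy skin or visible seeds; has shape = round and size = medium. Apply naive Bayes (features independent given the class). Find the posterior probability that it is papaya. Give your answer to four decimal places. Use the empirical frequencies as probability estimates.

mango: (41/163) × (37/41) × (14/41) × (38/41) × (18/41) × (8/41) ≈ 0.00615393
papaya: (51/163) × (33/51) × (18/51) × (42/51) × (8/51) × (10/51) ≈ 0.00180991
guava: (71/163) × (7/71) × (8/71) × (69/71) × (7/71) × (28/71) ≈ 0.00018284
P(papaya | x) = 0.00180991 / 0.00814668 ≈ 0.2222

0.2222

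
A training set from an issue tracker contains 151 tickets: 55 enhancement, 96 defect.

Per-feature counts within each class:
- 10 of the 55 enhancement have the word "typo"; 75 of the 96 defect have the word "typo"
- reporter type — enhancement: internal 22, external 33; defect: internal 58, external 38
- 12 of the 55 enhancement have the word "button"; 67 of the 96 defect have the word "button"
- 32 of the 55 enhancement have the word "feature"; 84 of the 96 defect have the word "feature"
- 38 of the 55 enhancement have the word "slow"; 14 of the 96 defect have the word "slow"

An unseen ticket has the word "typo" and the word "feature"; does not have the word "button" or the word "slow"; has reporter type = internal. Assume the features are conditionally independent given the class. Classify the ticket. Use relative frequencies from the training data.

enhancement: (55/151) × (10/55) × (22/55) × (43/55) × (32/55) × (17/55) ≈ 0.00372445
defect: (96/151) × (75/96) × (58/96) × (29/96) × (84/96) × (82/96) ≈ 0.0677514
Highest score → defect.

defect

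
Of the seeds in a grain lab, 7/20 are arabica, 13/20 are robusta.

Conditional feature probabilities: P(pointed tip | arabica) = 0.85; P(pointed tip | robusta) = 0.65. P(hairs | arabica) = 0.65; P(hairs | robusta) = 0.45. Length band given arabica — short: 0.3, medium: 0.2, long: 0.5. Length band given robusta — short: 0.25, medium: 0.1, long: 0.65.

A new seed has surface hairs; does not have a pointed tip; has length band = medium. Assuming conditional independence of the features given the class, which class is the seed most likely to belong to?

arabica: 0.35 × (1−0.85) × 0.65 × 0.2 = 0.006825
robusta: 0.65 × (1−0.65) × 0.45 × 0.1 = 0.0102375
Highest score → robusta.

robusta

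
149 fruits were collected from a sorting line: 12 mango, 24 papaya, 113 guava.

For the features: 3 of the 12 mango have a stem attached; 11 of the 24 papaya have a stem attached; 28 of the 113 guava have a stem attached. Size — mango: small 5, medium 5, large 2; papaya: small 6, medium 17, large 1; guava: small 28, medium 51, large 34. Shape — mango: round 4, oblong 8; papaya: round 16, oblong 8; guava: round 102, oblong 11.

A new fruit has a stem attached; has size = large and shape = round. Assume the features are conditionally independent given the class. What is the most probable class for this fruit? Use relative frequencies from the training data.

guava

mango: (12/149) × (3/12) × (2/12) × (4/12) ≈ 0.00111857
papaya: (24/149) × (11/24) × (1/24) × (16/24) ≈ 0.00205071
guava: (113/149) × (28/113) × (34/113) × (102/113) ≈ 0.051038
Highest score → guava.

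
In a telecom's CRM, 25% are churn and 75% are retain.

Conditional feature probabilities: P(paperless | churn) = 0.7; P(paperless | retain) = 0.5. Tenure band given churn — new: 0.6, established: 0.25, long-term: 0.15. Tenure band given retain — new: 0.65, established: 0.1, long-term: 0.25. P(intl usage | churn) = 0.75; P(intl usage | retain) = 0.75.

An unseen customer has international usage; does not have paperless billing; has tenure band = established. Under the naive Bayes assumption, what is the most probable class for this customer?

retain

churn: 0.25 × (1−0.7) × 0.25 × 0.75 = 0.0140625
retain: 0.75 × (1−0.5) × 0.1 × 0.75 = 0.028125
Highest score → retain.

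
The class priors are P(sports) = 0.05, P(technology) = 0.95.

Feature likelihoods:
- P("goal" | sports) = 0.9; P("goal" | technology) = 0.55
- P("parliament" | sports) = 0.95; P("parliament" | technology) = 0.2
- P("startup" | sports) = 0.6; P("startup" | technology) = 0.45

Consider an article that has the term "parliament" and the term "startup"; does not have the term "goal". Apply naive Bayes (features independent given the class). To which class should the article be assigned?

sports: 0.05 × (1−0.9) × 0.95 × 0.6 = 0.00285
technology: 0.95 × (1−0.55) × 0.2 × 0.45 = 0.038475
Highest score → technology.

technology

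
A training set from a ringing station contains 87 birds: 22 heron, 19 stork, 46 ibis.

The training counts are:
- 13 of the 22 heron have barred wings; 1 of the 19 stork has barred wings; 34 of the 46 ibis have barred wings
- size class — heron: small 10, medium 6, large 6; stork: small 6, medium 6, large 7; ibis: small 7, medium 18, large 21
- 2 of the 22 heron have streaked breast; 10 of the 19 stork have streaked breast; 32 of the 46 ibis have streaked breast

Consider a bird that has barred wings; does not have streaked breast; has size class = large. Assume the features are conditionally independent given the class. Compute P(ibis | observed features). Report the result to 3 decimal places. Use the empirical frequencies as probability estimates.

0.582

heron: (22/87) × (13/22) × (6/22) × (20/22) ≈ 0.0370476
stork: (19/87) × (1/19) × (7/19) × (9/19) ≈ 0.00200592
ibis: (46/87) × (34/46) × (21/46) × (14/46) ≈ 0.0542989
P(ibis | x) = 0.0542989 / 0.09335242 ≈ 0.582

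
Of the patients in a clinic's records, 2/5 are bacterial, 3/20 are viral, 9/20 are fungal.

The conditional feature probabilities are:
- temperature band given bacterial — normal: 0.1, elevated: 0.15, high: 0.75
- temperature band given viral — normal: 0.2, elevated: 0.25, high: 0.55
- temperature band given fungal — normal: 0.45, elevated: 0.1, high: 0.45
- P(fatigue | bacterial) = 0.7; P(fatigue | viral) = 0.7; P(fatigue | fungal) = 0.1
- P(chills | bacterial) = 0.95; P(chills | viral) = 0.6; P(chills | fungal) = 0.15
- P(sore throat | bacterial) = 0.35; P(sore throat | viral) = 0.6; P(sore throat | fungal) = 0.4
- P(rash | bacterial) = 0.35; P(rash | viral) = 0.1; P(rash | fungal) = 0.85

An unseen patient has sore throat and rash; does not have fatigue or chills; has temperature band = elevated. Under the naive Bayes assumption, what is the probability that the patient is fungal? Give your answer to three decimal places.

0.969

bacterial: 0.4 × 0.15 × (1−0.7) × (1−0.95) × 0.35 × 0.35 = 0.00011025
viral: 0.15 × 0.25 × (1−0.7) × (1−0.6) × 0.6 × 0.1 = 0.00027
fungal: 0.45 × 0.1 × (1−0.1) × (1−0.15) × 0.4 × 0.85 = 0.0117045
P(fungal | x) = 0.0117045 / 0.01208475 ≈ 0.969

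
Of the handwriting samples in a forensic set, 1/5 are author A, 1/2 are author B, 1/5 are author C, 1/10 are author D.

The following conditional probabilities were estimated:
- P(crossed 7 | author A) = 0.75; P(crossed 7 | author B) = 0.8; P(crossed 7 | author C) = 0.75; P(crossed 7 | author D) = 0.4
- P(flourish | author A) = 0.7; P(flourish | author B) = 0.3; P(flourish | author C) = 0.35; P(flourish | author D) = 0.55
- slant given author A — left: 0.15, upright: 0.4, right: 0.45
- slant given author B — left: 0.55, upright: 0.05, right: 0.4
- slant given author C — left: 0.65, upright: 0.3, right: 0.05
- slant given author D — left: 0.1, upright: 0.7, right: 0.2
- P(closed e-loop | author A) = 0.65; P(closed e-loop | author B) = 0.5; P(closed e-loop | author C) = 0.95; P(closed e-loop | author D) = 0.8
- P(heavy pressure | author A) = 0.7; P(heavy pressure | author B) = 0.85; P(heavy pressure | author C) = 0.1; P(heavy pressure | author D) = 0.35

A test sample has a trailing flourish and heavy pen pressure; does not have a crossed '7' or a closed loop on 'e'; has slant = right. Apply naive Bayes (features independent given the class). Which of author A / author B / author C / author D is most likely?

author B

author A: 0.2 × (1−0.75) × 0.7 × 0.45 × (1−0.65) × 0.7 = 0.00385875
author B: 0.5 × (1−0.8) × 0.3 × 0.4 × (1−0.5) × 0.85 = 0.0051
author C: 0.2 × (1−0.75) × 0.35 × 0.05 × (1−0.95) × 0.1 = 0.000004375
author D: 0.1 × (1−0.4) × 0.55 × 0.2 × (1−0.8) × 0.35 = 0.000462
Highest score → author B.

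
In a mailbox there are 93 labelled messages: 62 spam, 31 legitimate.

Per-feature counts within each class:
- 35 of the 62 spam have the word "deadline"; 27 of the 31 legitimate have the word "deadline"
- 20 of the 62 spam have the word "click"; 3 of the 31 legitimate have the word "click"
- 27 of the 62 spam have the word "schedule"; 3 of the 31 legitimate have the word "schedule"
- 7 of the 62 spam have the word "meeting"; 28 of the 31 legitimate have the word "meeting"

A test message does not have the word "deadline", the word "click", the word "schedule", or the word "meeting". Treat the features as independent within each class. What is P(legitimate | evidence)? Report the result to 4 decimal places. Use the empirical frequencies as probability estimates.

0.0333

spam: (62/93) × (27/62) × (42/62) × (35/62) × (55/62) ≈ 0.0984886
legitimate: (31/93) × (4/31) × (28/31) × (28/31) × (3/31) ≈ 0.0033957
P(legitimate | x) = 0.0033957 / 0.1018843 ≈ 0.0333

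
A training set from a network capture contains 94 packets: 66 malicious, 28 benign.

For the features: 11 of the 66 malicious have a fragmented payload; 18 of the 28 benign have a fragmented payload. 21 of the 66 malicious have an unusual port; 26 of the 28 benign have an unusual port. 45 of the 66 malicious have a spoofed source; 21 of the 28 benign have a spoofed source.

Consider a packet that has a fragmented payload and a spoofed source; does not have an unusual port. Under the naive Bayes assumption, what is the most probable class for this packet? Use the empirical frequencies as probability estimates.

malicious: (66/94) × (11/66) × (45/66) × (45/66) ≈ 0.0544004
benign: (28/94) × (18/28) × (2/28) × (21/28) ≈ 0.0102584
Highest score → malicious.

malicious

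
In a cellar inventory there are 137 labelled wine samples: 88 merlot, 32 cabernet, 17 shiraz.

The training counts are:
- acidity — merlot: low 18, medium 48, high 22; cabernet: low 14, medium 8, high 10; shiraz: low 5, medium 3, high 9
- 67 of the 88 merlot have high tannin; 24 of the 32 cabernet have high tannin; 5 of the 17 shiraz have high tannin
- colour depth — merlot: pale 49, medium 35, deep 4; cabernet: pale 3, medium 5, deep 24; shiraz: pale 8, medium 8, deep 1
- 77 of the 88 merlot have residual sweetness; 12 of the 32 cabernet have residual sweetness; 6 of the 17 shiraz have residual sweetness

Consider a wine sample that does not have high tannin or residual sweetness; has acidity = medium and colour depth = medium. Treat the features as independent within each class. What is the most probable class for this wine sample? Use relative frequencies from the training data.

merlot: (88/137) × (48/88) × (21/88) × (35/88) × (11/88) ≈ 0.00415674
cabernet: (32/137) × (8/32) × (8/32) × (5/32) × (20/32) ≈ 0.00142564
shiraz: (17/137) × (3/17) × (12/17) × (8/17) × (11/17) ≈ 0.00470671
Highest score → shiraz.

shiraz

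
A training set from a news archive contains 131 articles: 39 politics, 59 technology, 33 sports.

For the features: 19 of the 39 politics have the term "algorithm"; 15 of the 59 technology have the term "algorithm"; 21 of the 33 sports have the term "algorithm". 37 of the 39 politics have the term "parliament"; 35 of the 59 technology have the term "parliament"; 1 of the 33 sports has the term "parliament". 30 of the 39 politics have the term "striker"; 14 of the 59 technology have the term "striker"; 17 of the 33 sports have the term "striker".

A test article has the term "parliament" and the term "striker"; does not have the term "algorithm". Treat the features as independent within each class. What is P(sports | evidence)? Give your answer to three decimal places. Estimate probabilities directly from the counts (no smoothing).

0.009

politics: (39/131) × (20/39) × (37/39) × (30/39) ≈ 0.111417
technology: (59/131) × (44/59) × (35/59) × (14/59) ≈ 0.0472796
sports: (33/131) × (12/33) × (1/33) × (17/33) ≈ 0.00142998
P(sports | x) = 0.00142998 / 0.16012658 ≈ 0.009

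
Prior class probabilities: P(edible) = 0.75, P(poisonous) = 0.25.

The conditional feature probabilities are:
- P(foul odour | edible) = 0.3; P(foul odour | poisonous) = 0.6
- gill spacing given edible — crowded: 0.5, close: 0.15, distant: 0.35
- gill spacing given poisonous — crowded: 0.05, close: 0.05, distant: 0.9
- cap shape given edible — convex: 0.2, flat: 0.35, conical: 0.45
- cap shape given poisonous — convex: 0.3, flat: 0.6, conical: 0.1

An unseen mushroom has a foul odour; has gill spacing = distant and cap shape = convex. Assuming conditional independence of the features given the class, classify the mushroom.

edible: 0.75 × 0.3 × 0.35 × 0.2 = 0.01575
poisonous: 0.25 × 0.6 × 0.9 × 0.3 = 0.0405
Highest score → poisonous.

poisonous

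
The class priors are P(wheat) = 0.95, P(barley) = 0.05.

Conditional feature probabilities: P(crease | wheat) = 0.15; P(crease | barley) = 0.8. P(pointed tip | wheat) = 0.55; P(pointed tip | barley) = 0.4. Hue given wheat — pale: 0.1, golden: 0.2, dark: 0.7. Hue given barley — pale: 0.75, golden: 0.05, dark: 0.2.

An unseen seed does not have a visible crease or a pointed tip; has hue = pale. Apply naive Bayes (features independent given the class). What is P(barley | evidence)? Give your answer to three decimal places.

0.110

wheat: 0.95 × (1−0.15) × (1−0.55) × 0.1 = 0.0363375
barley: 0.05 × (1−0.8) × (1−0.4) × 0.75 = 0.0045
P(barley | x) = 0.0045 / 0.0408375 ≈ 0.110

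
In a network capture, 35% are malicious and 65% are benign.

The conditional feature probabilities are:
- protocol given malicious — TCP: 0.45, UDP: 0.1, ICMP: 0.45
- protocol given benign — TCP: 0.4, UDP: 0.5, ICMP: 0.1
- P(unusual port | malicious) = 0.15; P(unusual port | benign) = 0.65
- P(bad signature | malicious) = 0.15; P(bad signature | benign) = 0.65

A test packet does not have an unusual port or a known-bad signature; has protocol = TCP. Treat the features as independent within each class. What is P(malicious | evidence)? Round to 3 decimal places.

malicious: 0.35 × 0.45 × (1−0.15) × (1−0.15) = 0.11379375
benign: 0.65 × 0.4 × (1−0.65) × (1−0.65) = 0.03185
P(malicious | x) = 0.11379375 / 0.14564375 ≈ 0.781

0.781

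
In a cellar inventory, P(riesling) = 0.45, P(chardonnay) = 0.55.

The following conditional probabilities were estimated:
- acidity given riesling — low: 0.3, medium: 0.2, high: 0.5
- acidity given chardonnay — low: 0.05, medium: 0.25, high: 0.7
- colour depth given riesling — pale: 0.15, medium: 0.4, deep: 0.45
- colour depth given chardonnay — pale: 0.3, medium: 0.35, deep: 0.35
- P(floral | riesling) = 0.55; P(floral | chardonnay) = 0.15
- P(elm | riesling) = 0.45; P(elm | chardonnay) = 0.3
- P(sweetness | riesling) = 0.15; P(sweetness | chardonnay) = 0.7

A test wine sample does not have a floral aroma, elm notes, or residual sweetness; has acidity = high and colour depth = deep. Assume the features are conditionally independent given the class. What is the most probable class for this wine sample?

riesling: 0.45 × 0.5 × 0.45 × (1−0.55) × (1−0.45) × (1−0.15) = 0.02130046875
chardonnay: 0.55 × 0.7 × 0.35 × (1−0.15) × (1−0.3) × (1−0.7) = 0.024052875
Highest score → chardonnay.

chardonnay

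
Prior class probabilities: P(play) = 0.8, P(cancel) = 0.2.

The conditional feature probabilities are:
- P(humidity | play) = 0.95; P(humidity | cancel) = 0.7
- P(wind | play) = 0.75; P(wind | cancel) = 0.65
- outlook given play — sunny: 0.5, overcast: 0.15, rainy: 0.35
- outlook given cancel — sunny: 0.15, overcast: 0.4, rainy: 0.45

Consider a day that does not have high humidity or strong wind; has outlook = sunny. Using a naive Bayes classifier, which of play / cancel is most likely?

play

play: 0.8 × (1−0.95) × (1−0.75) × 0.5 = 0.005
cancel: 0.2 × (1−0.7) × (1−0.65) × 0.15 = 0.00315
Highest score → play.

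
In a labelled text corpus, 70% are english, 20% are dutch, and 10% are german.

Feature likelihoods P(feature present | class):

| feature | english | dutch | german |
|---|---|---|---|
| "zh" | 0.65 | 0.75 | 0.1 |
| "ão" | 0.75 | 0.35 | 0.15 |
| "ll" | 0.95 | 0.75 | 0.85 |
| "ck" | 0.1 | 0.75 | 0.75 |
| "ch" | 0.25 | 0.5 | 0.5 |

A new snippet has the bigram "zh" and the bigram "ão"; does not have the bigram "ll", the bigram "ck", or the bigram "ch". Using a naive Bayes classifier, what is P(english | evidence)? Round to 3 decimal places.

english: 0.7 × 0.65 × 0.75 × (1−0.95) × (1−0.1) × (1−0.25) = 0.0115171875
dutch: 0.2 × 0.75 × 0.35 × (1−0.75) × (1−0.75) × (1−0.5) = 0.001640625
german: 0.1 × 0.1 × 0.15 × (1−0.85) × (1−0.75) × (1−0.5) = 0.000028125
P(english | x) = 0.0115171875 / 0.0131859375 ≈ 0.873

0.873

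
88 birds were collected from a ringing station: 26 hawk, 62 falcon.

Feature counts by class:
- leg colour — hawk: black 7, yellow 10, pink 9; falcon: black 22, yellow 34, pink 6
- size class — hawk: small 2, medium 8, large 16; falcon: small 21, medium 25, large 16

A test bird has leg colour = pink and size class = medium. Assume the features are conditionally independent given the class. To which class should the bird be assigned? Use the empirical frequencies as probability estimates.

hawk: (26/88) × (9/26) × (8/26) ≈ 0.0314685
falcon: (62/88) × (6/62) × (25/62) ≈ 0.0274927
Highest score → hawk.

hawk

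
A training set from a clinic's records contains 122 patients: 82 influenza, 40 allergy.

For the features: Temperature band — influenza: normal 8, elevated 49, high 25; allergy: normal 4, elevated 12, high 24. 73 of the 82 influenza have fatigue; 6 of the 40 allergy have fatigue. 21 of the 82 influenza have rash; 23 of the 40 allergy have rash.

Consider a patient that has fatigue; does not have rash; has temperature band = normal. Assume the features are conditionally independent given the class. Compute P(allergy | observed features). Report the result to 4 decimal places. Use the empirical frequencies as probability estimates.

0.0459

influenza: (82/122) × (8/82) × (73/82) × (61/82) ≈ 0.0434265
allergy: (40/122) × (4/40) × (6/40) × (17/40) ≈ 0.00209016
P(allergy | x) = 0.00209016 / 0.04551666 ≈ 0.0459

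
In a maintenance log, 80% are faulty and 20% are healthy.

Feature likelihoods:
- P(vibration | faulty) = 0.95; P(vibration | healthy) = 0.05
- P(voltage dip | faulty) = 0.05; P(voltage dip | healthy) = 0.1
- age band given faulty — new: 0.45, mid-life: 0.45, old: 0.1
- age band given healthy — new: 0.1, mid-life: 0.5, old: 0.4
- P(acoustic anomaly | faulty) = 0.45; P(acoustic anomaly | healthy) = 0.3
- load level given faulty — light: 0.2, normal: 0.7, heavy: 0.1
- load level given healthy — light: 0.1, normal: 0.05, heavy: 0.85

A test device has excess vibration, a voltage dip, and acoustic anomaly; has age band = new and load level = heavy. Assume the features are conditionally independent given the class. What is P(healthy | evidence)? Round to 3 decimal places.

faulty: 0.8 × 0.95 × 0.05 × 0.45 × 0.45 × 0.1 = 0.0007695
healthy: 0.2 × 0.05 × 0.1 × 0.1 × 0.3 × 0.85 = 0.0000255
P(healthy | x) = 0.0000255 / 0.000795 ≈ 0.032

0.032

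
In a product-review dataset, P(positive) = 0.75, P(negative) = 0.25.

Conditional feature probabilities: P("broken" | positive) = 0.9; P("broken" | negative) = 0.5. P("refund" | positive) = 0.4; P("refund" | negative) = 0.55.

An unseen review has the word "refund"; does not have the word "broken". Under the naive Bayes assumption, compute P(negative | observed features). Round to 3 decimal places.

0.696

positive: 0.75 × (1−0.9) × 0.4 = 0.03
negative: 0.25 × (1−0.5) × 0.55 = 0.06875
P(negative | x) = 0.06875 / 0.09875 ≈ 0.696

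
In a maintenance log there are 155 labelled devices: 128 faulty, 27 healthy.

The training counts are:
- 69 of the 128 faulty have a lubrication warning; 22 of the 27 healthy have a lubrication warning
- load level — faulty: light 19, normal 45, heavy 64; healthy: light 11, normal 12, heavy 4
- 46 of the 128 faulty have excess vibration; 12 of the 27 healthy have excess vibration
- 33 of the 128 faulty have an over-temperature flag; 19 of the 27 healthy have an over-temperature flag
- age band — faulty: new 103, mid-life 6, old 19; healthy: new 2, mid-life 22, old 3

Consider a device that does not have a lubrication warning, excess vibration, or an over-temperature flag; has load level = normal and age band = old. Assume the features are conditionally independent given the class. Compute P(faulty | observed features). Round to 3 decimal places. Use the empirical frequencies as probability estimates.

0.973

faulty: (128/155) × (59/128) × (45/128) × (82/128) × (95/128) × (19/128) ≈ 0.00944461
healthy: (27/155) × (5/27) × (12/27) × (15/27) × (8/27) × (3/27) ≈ 0.000262221
P(faulty | x) = 0.00944461 / 0.009706831 ≈ 0.973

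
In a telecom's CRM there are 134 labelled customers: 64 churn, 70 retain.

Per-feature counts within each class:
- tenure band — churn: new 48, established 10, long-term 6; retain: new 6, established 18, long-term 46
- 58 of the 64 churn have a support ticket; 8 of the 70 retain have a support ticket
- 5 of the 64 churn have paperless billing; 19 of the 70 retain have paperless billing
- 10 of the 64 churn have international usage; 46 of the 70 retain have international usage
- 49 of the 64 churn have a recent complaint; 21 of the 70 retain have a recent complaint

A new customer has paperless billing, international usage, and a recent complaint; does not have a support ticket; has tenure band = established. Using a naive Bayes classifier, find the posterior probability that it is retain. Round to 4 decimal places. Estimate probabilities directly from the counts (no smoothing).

churn: (64/134) × (10/64) × (6/64) × (5/64) × (10/64) × (49/64) ≈ 0.0000653872
retain: (70/134) × (18/70) × (62/70) × (19/70) × (46/70) × (21/70) ≈ 0.00636646
P(retain | x) = 0.00636646 / 0.0064318472 ≈ 0.9898

0.9898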